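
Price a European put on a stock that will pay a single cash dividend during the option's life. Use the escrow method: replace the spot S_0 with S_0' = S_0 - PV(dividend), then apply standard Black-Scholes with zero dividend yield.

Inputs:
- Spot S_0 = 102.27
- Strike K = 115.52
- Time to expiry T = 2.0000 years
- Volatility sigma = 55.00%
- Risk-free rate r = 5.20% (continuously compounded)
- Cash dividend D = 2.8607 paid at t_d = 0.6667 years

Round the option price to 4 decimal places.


PV(D) = D * exp(-r * t_d) = 2.8607 * 0.96592566 = 2.76322355
S_0' = S_0 - PV(D) = 102.2700 - 2.76322355 = 99.50677645
d1 = (ln(S_0'/K) + (r + sigma^2/2)*T) / (sigma*sqrt(T)) = 0.33077436
d2 = d1 - sigma*sqrt(T) = -0.44704310
exp(-rT) = 0.90122530
N(-d1) = 0.37040746; N(-d2) = 0.67257803
P = K * exp(-rT) * N(-d2) - S_0' * N(-d1) = 115.5200 * 0.90122530 * 0.67257803 - 99.50677645 * 0.37040746 = 33.1637

Answer: Price = 33.1637


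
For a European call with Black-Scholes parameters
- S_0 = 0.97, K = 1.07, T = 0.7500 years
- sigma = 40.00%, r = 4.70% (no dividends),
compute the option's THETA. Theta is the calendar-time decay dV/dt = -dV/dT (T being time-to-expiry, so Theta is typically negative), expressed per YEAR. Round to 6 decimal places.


d1 = -0.0082787870; d2 = -0.3546889486
phi(d1) = 0.3989286092; exp(-qT) = 1.0000000000; exp(-rT) = 0.9653640451
Theta = -S*exp(-qT)*phi(d1)*sigma/(2*sqrt(T)) - r*K*exp(-rT)*N(d2) + q*S*exp(-qT)*N(d1)
N(d1) = 0.4966972795; N(d2) = 0.3614113156; sqrt(T) = 0.8660254038
Term 1 = -0.9700 * 1.0000000000 * 0.3989286092 * 0.4000 / (2 * 0.8660254038) = -0.0893647575
Term 2 = -0.0470 * 1.0700 * 0.9653640451 * 0.3614113156 = -0.0175458536
Term 3 = 0 (no dividend yield, q = 0)
Theta = -0.0893647575 + (-0.0175458536) + (0.0000000000) = -0.106911

Answer: Theta = -0.106911


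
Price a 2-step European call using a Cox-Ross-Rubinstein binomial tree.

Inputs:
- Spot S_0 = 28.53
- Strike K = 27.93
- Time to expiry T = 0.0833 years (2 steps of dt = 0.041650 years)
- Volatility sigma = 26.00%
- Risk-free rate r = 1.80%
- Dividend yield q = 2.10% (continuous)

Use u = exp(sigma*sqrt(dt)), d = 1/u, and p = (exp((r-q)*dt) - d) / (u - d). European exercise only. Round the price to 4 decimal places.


Answer: Price = V(0,0) = 1.1925

Derivation:
dt = T/N = 0.041650
u = exp(sigma*sqrt(dt)) = 1.054495; d = 1/u = 0.948322
p = (exp((r-q)*dt) - d) / (u - d) = 0.485561
Discount per step: exp(-r*dt) = 0.999251
Stock lattice S(k, i) with i counting down-moves:
  k=0: S(0,0) = 28.5300
  k=1: S(1,0) = 30.0847; S(1,1) = 27.0556
  k=2: S(2,0) = 31.7242; S(2,1) = 28.5300; S(2,2) = 25.6574
Terminal payoffs V(N, i) = max(S_T - K, 0):
  V(2,0) = 3.794190; V(2,1) = 0.600000; V(2,2) = 0.000000
Backward induction: V(k, i) = exp(-r*dt) * [p * V(k+1, i) + (1-p) * V(k+1, i+1)].
  V(1,0) = exp(-r*dt) * [p*3.794190 + (1-p)*0.600000] = 2.149362
  V(1,1) = exp(-r*dt) * [p*0.600000 + (1-p)*0.000000] = 0.291118
  V(0,0) = exp(-r*dt) * [p*2.149362 + (1-p)*0.291118] = 1.192514


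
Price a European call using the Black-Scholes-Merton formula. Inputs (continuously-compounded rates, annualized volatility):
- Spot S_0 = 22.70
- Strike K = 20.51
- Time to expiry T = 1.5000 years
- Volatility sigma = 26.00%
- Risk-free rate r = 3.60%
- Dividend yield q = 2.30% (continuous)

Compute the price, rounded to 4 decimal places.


d1 = (ln(S/K) + (r - q + 0.5*sigma^2) * T) / (sigma * sqrt(T)) = 0.53905215
d2 = d1 - sigma * sqrt(T) = 0.22061848
exp(-rT) = 0.94743211; exp(-qT) = 0.96608834
C = S_0 * exp(-qT) * N(d1) - K * exp(-rT) * N(d2)
N(d1) = 0.70507456; N(d2) = 0.58730525
C = 22.7000 * 0.96608834 * 0.70507456 - 20.5100 * 0.94743211 * 0.58730525 = 4.0500

Answer: Price = 4.0500


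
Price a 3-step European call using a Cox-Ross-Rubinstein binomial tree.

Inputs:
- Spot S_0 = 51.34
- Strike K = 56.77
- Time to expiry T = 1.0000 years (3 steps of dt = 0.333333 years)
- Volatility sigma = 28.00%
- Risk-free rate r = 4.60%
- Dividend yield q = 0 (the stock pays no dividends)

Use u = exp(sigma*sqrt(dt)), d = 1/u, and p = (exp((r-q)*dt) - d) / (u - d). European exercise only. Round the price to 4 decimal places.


dt = T/N = 0.333333
u = exp(sigma*sqrt(dt)) = 1.175458; d = 1/u = 0.850732
p = (exp((r-q)*dt) - d) / (u - d) = 0.507256
Discount per step: exp(-r*dt) = 0.984784
Stock lattice S(k, i) with i counting down-moves:
  k=0: S(0,0) = 51.3400
  k=1: S(1,0) = 60.3480; S(1,1) = 43.6766
  k=2: S(2,0) = 70.9366; S(2,1) = 51.3400; S(2,2) = 37.1571
  k=3: S(3,0) = 83.3830; S(3,1) = 60.3480; S(3,2) = 43.6766; S(3,3) = 31.6107
Terminal payoffs V(N, i) = max(S_T - K, 0):
  V(3,0) = 26.612996; V(3,1) = 3.578027; V(3,2) = 0.000000; V(3,3) = 0.000000
Backward induction: V(k, i) = exp(-r*dt) * [p * V(k+1, i) + (1-p) * V(k+1, i+1)].
  V(2,0) = exp(-r*dt) * [p*26.612996 + (1-p)*3.578027] = 15.030420
  V(2,1) = exp(-r*dt) * [p*3.578027 + (1-p)*0.000000] = 1.787360
  V(2,2) = exp(-r*dt) * [p*0.000000 + (1-p)*0.000000] = 0.000000
  V(1,0) = exp(-r*dt) * [p*15.030420 + (1-p)*1.787360] = 8.375572
  V(1,1) = exp(-r*dt) * [p*1.787360 + (1-p)*0.000000] = 0.892854
  V(0,0) = exp(-r*dt) * [p*8.375572 + (1-p)*0.892854] = 4.617168

Answer: Price = V(0,0) = 4.6172


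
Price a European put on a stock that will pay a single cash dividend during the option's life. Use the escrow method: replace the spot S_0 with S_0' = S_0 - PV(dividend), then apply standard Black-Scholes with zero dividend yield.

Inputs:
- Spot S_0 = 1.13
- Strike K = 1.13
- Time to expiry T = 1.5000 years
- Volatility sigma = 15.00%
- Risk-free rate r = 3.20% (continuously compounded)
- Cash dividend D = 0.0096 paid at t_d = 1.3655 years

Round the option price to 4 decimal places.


PV(D) = D * exp(-r * t_d) = 0.0096 * 0.95724492 = 0.00918955
S_0' = S_0 - PV(D) = 1.1300 - 0.00918955 = 1.12081045
d1 = (ln(S_0'/K) + (r + sigma^2/2)*T) / (sigma*sqrt(T)) = 0.30868691
d2 = d1 - sigma*sqrt(T) = 0.12497518
exp(-rT) = 0.95313379
N(-d1) = 0.37877985; N(-d2) = 0.45027160
P = K * exp(-rT) * N(-d2) - S_0' * N(-d1) = 1.1300 * 0.95313379 * 0.45027160 - 1.12081045 * 0.37877985 = 0.0604

Answer: Price = 0.0604


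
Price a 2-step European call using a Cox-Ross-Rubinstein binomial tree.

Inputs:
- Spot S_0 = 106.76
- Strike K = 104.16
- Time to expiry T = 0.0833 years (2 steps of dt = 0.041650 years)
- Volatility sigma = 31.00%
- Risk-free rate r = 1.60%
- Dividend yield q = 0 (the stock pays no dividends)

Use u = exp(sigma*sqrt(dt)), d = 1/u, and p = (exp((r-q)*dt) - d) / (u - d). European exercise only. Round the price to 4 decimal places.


dt = T/N = 0.041650
u = exp(sigma*sqrt(dt)) = 1.065310; d = 1/u = 0.938694
p = (exp((r-q)*dt) - d) / (u - d) = 0.489454
Discount per step: exp(-r*dt) = 0.999334
Stock lattice S(k, i) with i counting down-moves:
  k=0: S(0,0) = 106.7600
  k=1: S(1,0) = 113.7325; S(1,1) = 100.2150
  k=2: S(2,0) = 121.1604; S(2,1) = 106.7600; S(2,2) = 94.0712
Terminal payoffs V(N, i) = max(S_T - K, 0):
  V(2,0) = 17.000363; V(2,1) = 2.600000; V(2,2) = 0.000000
Backward induction: V(k, i) = exp(-r*dt) * [p * V(k+1, i) + (1-p) * V(k+1, i+1)].
  V(1,0) = exp(-r*dt) * [p*17.000363 + (1-p)*2.600000] = 9.641884
  V(1,1) = exp(-r*dt) * [p*2.600000 + (1-p)*0.000000] = 1.271732
  V(0,0) = exp(-r*dt) * [p*9.641884 + (1-p)*1.271732] = 5.364958

Answer: Price = V(0,0) = 5.3650


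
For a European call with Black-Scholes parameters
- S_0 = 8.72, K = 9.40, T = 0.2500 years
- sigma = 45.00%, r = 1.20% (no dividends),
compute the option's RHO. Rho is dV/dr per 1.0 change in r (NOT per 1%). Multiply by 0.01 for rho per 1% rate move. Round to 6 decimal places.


Answer: Rho = 0.779135

Derivation:
d1 = -0.2079020060; d2 = -0.4329020060
phi(d1) = 0.3904129885; exp(-qT) = 1.0000000000; exp(-rT) = 0.9970044955
N(d2) = 0.3325429813
Rho = K*T*exp(-rT)*N(d2) = 9.4000 * 0.2500 * 0.9970044955 * 0.3325429813 = 0.779135


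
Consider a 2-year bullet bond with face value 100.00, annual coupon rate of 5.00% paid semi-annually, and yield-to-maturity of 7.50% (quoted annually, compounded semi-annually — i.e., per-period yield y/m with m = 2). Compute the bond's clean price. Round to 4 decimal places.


Answer: Price = 95.4358

Derivation:
Coupon per period c = face * coupon_rate / m = 2.500000
Periods per year m = 2; per-period yield y/m = 0.037500
Number of cashflows N = 4
Cashflows (t years, CF_t, discount factor 1/(1+y/m)^(m*t), PV):
  t = 0.5000: CF_t = 2.500000, DF = 0.963855, PV = 2.409639
  t = 1.0000: CF_t = 2.500000, DF = 0.929017, PV = 2.322543
  t = 1.5000: CF_t = 2.500000, DF = 0.895438, PV = 2.238596
  t = 2.0000: CF_t = 102.500000, DF = 0.863073, PV = 88.464992
Price P = sum_t PV_t = 95.435770


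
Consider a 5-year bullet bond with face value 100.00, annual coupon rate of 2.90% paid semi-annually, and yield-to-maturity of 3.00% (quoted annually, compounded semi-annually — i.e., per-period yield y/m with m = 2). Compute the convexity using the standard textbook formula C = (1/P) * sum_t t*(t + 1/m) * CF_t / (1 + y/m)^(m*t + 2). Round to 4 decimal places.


Coupon per period c = face * coupon_rate / m = 1.450000
Periods per year m = 2; per-period yield y/m = 0.015000
Number of cashflows N = 10
Cashflows (t years, CF_t, discount factor 1/(1+y/m)^(m*t), PV):
  t = 0.5000: CF_t = 1.450000, DF = 0.985222, PV = 1.428571
  t = 1.0000: CF_t = 1.450000, DF = 0.970662, PV = 1.407460
  t = 1.5000: CF_t = 1.450000, DF = 0.956317, PV = 1.386660
  t = 2.0000: CF_t = 1.450000, DF = 0.942184, PV = 1.366167
  t = 2.5000: CF_t = 1.450000, DF = 0.928260, PV = 1.345977
  t = 3.0000: CF_t = 1.450000, DF = 0.914542, PV = 1.326086
  t = 3.5000: CF_t = 1.450000, DF = 0.901027, PV = 1.306489
  t = 4.0000: CF_t = 1.450000, DF = 0.887711, PV = 1.287181
  t = 4.5000: CF_t = 1.450000, DF = 0.874592, PV = 1.268159
  t = 5.0000: CF_t = 101.450000, DF = 0.861667, PV = 87.416141
Price P = sum_t PV_t = 99.538891
Convexity numerator sum_t t*(t + 1/m) * CF_t / (1+y/m)^(m*t + 2):
  t = 0.5000: term = 0.693330
  t = 1.0000: term = 2.049251
  t = 1.5000: term = 4.037932
  t = 2.0000: term = 6.630431
  t = 2.5000: term = 9.798666
  t = 3.0000: term = 13.515402
  t = 3.5000: term = 17.754222
  t = 4.0000: term = 22.489515
  t = 4.5000: term = 27.696447
  t = 5.0000: term = 2333.416359
Convexity = (1/P) * sum = 2438.081555 / 99.538891 = 24.493759

Answer: Convexity = 24.4938


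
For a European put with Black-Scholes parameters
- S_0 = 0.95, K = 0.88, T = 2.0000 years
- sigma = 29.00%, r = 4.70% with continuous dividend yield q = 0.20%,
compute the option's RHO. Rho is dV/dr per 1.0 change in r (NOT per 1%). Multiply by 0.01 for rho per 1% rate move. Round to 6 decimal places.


d1 = 0.6111355109; d2 = 0.2010135778
phi(d1) = 0.3309851265; exp(-qT) = 0.9960079893; exp(-rT) = 0.9102827622
N(-d2) = 0.4203439786
Rho = -K*T*exp(-rT)*N(-d2) = -0.8800 * 2.0000 * 0.9102827622 * 0.4203439786 = -0.673432

Answer: Rho = -0.673432


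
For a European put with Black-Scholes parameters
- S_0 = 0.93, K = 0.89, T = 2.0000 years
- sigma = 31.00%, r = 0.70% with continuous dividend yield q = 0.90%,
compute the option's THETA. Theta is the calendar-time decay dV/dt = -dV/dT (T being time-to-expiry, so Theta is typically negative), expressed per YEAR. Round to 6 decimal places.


d1 = 0.3103585717; d2 = -0.1280476326
phi(d1) = 0.3801840677; exp(-qT) = 0.9821610324; exp(-rT) = 0.9860975443
Theta = -S*exp(-qT)*phi(d1)*sigma/(2*sqrt(T)) + r*K*exp(-rT)*N(-d2) - q*S*exp(-qT)*N(-d1)
N(-d1) = 0.3781441473; N(-d2) = 0.5509443610; sqrt(T) = 1.4142135624
Term 1 = -0.9300 * 0.9821610324 * 0.3801840677 * 0.3100 / (2 * 1.4142135624) = -0.0380606553
Term 2 = 0.0070 * 0.8900 * 0.9860975443 * 0.5509443610 = 0.0033846648
Term 3 = -0.0090 * 0.9300 * 0.9821610324 * 0.3781441473 = -0.0031086050
Theta = -0.0380606553 + (0.0033846648) + (-0.0031086050) = -0.037785

Answer: Theta = -0.037785


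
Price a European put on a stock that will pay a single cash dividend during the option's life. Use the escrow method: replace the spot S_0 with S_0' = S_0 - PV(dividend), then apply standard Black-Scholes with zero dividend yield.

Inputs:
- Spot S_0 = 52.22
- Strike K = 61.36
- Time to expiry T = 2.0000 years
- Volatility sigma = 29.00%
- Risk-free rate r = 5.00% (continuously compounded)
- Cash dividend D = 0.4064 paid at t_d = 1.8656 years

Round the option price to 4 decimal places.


PV(D) = D * exp(-r * t_d) = 0.4064 * 0.91093840 = 0.37020537
S_0' = S_0 - PV(D) = 52.2200 - 0.37020537 = 51.84979463
d1 = (ln(S_0'/K) + (r + sigma^2/2)*T) / (sigma*sqrt(T)) = 0.03826378
d2 = d1 - sigma*sqrt(T) = -0.37185815
exp(-rT) = 0.90483742
N(-d1) = 0.48473868; N(-d2) = 0.64500077
P = K * exp(-rT) * N(-d2) - S_0' * N(-d1) = 61.3600 * 0.90483742 * 0.64500077 - 51.84979463 * 0.48473868 = 10.6774

Answer: Price = 10.6774


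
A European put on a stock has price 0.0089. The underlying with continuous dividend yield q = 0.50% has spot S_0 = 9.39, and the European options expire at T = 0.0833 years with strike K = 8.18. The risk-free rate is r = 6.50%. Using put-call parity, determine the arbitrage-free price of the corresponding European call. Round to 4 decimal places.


Put-call parity: C - P = S_0 * exp(-qT) - K * exp(-rT).
S_0 * exp(-qT) = 9.3900 * 0.99958359 = 9.38608988
K * exp(-rT) = 8.1800 * 0.99460013 = 8.13582908
C = P + S*exp(-qT) - K*exp(-rT)
C = 0.0089 + 9.38608988 - 8.13582908 = 1.2592

Answer: Call price = 1.2592


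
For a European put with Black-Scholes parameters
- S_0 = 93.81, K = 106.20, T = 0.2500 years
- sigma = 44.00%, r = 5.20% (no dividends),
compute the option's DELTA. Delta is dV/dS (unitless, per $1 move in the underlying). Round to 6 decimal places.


d1 = -0.3947847667; d2 = -0.6147847667
phi(d1) = 0.3690341694; exp(-qT) = 1.0000000000; exp(-rT) = 0.9870841350
N(-d1) = 0.6534991309
Delta = -exp(-qT) * N(-d1) = -1.0000000000 * 0.6534991309 = -0.653499

Answer: Delta = -0.653499


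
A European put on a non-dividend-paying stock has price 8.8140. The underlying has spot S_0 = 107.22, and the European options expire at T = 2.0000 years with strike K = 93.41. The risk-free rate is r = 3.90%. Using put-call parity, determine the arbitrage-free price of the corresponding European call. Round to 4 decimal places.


Put-call parity: C - P = S_0 * exp(-qT) - K * exp(-rT).
S_0 * exp(-qT) = 107.2200 * 1.00000000 = 107.22000000
K * exp(-rT) = 93.4100 * 0.92496443 = 86.40092708
C = P + S*exp(-qT) - K*exp(-rT)
C = 8.8140 + 107.22000000 - 86.40092708 = 29.6331

Answer: Call price = 29.6331


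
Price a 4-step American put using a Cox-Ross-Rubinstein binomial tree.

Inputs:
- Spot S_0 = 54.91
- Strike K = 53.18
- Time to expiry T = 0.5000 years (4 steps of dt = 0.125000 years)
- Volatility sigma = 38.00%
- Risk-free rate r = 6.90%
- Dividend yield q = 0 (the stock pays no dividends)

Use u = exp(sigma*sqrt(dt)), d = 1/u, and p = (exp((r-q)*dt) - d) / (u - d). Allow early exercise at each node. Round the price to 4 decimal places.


Answer: Price = V(0,0) = 4.1307

Derivation:
dt = T/N = 0.125000
u = exp(sigma*sqrt(dt)) = 1.143793; d = 1/u = 0.874284
p = (exp((r-q)*dt) - d) / (u - d) = 0.498604
Discount per step: exp(-r*dt) = 0.991412
Stock lattice S(k, i) with i counting down-moves:
  k=0: S(0,0) = 54.9100
  k=1: S(1,0) = 62.8057; S(1,1) = 48.0069
  k=2: S(2,0) = 71.8367; S(2,1) = 54.9100; S(2,2) = 41.9717
  k=3: S(3,0) = 82.1664; S(3,1) = 62.8057; S(3,2) = 48.0069; S(3,3) = 36.6952
  k=4: S(4,0) = 93.9814; S(4,1) = 71.8367; S(4,2) = 54.9100; S(4,3) = 41.9717; S(4,4) = 32.0820
Terminal payoffs V(N, i) = max(K - S_T, 0):
  V(4,0) = 0.000000; V(4,1) = 0.000000; V(4,2) = 0.000000; V(4,3) = 11.208328; V(4,4) = 21.098026
Backward induction: V(k, i) = exp(-r*dt) * [p * V(k+1, i) + (1-p) * V(k+1, i+1)]; then take max(V_cont, immediate exercise) for American.
  V(3,0) = exp(-r*dt) * [p*0.000000 + (1-p)*0.000000] = 0.000000; exercise = 0.000000; V(3,0) = max -> 0.000000
  V(3,1) = exp(-r*dt) * [p*0.000000 + (1-p)*0.000000] = 0.000000; exercise = 0.000000; V(3,1) = max -> 0.000000
  V(3,2) = exp(-r*dt) * [p*0.000000 + (1-p)*11.208328] = 5.571550; exercise = 5.173079; V(3,2) = max -> 5.571550
  V(3,3) = exp(-r*dt) * [p*11.208328 + (1-p)*21.098026] = 16.028144; exercise = 16.484849; V(3,3) = max -> 16.484849
  V(2,0) = exp(-r*dt) * [p*0.000000 + (1-p)*0.000000] = 0.000000; exercise = 0.000000; V(2,0) = max -> 0.000000
  V(2,1) = exp(-r*dt) * [p*0.000000 + (1-p)*5.571550] = 2.769563; exercise = 0.000000; V(2,1) = max -> 2.769563
  V(2,2) = exp(-r*dt) * [p*5.571550 + (1-p)*16.484849] = 10.948597; exercise = 11.208328; V(2,2) = max -> 11.208328
  V(1,0) = exp(-r*dt) * [p*0.000000 + (1-p)*2.769563] = 1.376723; exercise = 0.000000; V(1,0) = max -> 1.376723
  V(1,1) = exp(-r*dt) * [p*2.769563 + (1-p)*11.208328] = 6.940606; exercise = 5.173079; V(1,1) = max -> 6.940606
  V(0,0) = exp(-r*dt) * [p*1.376723 + (1-p)*6.940606] = 4.130652; exercise = 0.000000; V(0,0) = max -> 4.130652


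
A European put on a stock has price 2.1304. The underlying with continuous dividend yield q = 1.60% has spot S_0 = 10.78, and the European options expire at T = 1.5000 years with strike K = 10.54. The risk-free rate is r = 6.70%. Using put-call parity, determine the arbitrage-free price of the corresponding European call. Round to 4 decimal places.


Answer: Call price = 3.1225

Derivation:
Put-call parity: C - P = S_0 * exp(-qT) - K * exp(-rT).
S_0 * exp(-qT) = 10.7800 * 0.97628571 = 10.52435995
K * exp(-rT) = 10.5400 * 0.90438511 = 9.53221908
C = P + S*exp(-qT) - K*exp(-rT)
C = 2.1304 + 10.52435995 - 9.53221908 = 3.1225


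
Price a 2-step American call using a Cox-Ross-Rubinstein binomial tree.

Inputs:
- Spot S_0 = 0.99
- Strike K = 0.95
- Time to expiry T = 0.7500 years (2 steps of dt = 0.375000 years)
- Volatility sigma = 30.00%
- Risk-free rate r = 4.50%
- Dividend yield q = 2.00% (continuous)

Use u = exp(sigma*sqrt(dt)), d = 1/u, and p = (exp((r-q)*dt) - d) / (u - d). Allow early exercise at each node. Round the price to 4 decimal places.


Answer: Price = V(0,0) = 0.1260

Derivation:
dt = T/N = 0.375000
u = exp(sigma*sqrt(dt)) = 1.201669; d = 1/u = 0.832176
p = (exp((r-q)*dt) - d) / (u - d) = 0.479693
Discount per step: exp(-r*dt) = 0.983267
Stock lattice S(k, i) with i counting down-moves:
  k=0: S(0,0) = 0.9900
  k=1: S(1,0) = 1.1897; S(1,1) = 0.8239
  k=2: S(2,0) = 1.4296; S(2,1) = 0.9900; S(2,2) = 0.6856
Terminal payoffs V(N, i) = max(S_T - K, 0):
  V(2,0) = 0.479569; V(2,1) = 0.040000; V(2,2) = 0.000000
Backward induction: V(k, i) = exp(-r*dt) * [p * V(k+1, i) + (1-p) * V(k+1, i+1)]; then take max(V_cont, immediate exercise) for American.
  V(1,0) = exp(-r*dt) * [p*0.479569 + (1-p)*0.040000] = 0.246660; exercise = 0.239653; V(1,0) = max -> 0.246660
  V(1,1) = exp(-r*dt) * [p*0.040000 + (1-p)*0.000000] = 0.018867; exercise = 0.000000; V(1,1) = max -> 0.018867
  V(0,0) = exp(-r*dt) * [p*0.246660 + (1-p)*0.018867] = 0.125993; exercise = 0.040000; V(0,0) = max -> 0.125993


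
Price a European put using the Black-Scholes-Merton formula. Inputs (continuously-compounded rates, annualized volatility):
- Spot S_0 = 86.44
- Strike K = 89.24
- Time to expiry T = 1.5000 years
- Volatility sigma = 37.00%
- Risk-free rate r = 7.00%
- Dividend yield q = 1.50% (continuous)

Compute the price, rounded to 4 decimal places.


d1 = (ln(S/K) + (r - q + 0.5*sigma^2) * T) / (sigma * sqrt(T)) = 0.33828592
d2 = d1 - sigma * sqrt(T) = -0.11486968
exp(-rT) = 0.90032452; exp(-qT) = 0.97775124
P = K * exp(-rT) * N(-d2) - S_0 * exp(-qT) * N(-d1)
N(-d1) = 0.36757386; N(-d2) = 0.54572579
P = 89.2400 * 0.90032452 * 0.54572579 - 86.4400 * 0.97775124 * 0.36757386 = 12.7801

Answer: Price = 12.7801


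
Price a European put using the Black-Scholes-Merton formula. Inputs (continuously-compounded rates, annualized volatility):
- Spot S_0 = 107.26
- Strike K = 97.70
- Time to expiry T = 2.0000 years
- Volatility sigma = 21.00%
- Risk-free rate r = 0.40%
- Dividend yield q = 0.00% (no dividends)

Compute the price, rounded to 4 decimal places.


Answer: Price = 7.5714

Derivation:
d1 = (ln(S/K) + (r - q + 0.5*sigma^2) * T) / (sigma * sqrt(T)) = 0.48976988
d2 = d1 - sigma * sqrt(T) = 0.19278504
exp(-rT) = 0.99203191; exp(-qT) = 1.00000000
P = K * exp(-rT) * N(-d2) - S_0 * exp(-qT) * N(-d1)
N(-d1) = 0.31214837; N(-d2) = 0.42356366
P = 97.7000 * 0.99203191 * 0.42356366 - 107.2600 * 1.00000000 * 0.31214837 = 7.5714


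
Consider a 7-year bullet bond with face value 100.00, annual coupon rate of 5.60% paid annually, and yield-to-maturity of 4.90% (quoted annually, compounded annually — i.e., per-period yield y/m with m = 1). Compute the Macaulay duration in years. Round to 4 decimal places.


Answer: Macaulay duration = 6.0028 years

Derivation:
Coupon per period c = face * coupon_rate / m = 5.600000
Periods per year m = 1; per-period yield y/m = 0.049000
Number of cashflows N = 7
Cashflows (t years, CF_t, discount factor 1/(1+y/m)^(m*t), PV):
  t = 1.0000: CF_t = 5.600000, DF = 0.953289, PV = 5.338418
  t = 2.0000: CF_t = 5.600000, DF = 0.908760, PV = 5.089054
  t = 3.0000: CF_t = 5.600000, DF = 0.866310, PV = 4.851338
  t = 4.0000: CF_t = 5.600000, DF = 0.825844, PV = 4.624727
  t = 5.0000: CF_t = 5.600000, DF = 0.787268, PV = 4.408700
  t = 6.0000: CF_t = 5.600000, DF = 0.750494, PV = 4.202765
  t = 7.0000: CF_t = 105.600000, DF = 0.715437, PV = 75.550180
Price P = sum_t PV_t = 104.065181
Macaulay numerator sum_t t * PV_t:
  t * PV_t at t = 1.0000: 5.338418
  t * PV_t at t = 2.0000: 10.178108
  t * PV_t at t = 3.0000: 14.554015
  t * PV_t at t = 4.0000: 18.498907
  t * PV_t at t = 5.0000: 22.043502
  t * PV_t at t = 6.0000: 25.216589
  t * PV_t at t = 7.0000: 528.851257
Macaulay duration D = (sum_t t * PV_t) / P = 624.680795 / 104.065181 = 6.002784


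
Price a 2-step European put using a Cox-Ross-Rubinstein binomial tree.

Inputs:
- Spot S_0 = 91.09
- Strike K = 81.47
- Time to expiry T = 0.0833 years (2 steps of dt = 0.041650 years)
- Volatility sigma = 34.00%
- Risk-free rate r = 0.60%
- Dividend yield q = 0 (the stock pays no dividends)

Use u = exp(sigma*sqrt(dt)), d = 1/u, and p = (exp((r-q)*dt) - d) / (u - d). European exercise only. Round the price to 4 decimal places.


Answer: Price = V(0,0) = 0.5800

Derivation:
dt = T/N = 0.041650
u = exp(sigma*sqrt(dt)) = 1.071852; d = 1/u = 0.932964
p = (exp((r-q)*dt) - d) / (u - d) = 0.484459
Discount per step: exp(-r*dt) = 0.999750
Stock lattice S(k, i) with i counting down-moves:
  k=0: S(0,0) = 91.0900
  k=1: S(1,0) = 97.6350; S(1,1) = 84.9837
  k=2: S(2,0) = 104.6503; S(2,1) = 91.0900; S(2,2) = 79.2868
Terminal payoffs V(N, i) = max(K - S_T, 0):
  V(2,0) = 0.000000; V(2,1) = 0.000000; V(2,2) = 2.183223
Backward induction: V(k, i) = exp(-r*dt) * [p * V(k+1, i) + (1-p) * V(k+1, i+1)].
  V(1,0) = exp(-r*dt) * [p*0.000000 + (1-p)*0.000000] = 0.000000
  V(1,1) = exp(-r*dt) * [p*0.000000 + (1-p)*2.183223] = 1.125259
  V(0,0) = exp(-r*dt) * [p*0.000000 + (1-p)*1.125259] = 0.579972


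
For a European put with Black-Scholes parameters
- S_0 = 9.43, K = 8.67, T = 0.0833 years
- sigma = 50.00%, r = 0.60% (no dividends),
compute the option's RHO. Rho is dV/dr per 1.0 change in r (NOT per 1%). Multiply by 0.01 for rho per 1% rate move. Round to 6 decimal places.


Answer: Rho = -0.219278

Derivation:
d1 = 0.6578924756; d2 = 0.5135837787
phi(d1) = 0.3213097114; exp(-qT) = 1.0000000000; exp(-rT) = 0.9995003249
N(-d2) = 0.3037715115
Rho = -K*T*exp(-rT)*N(-d2) = -8.6700 * 0.0833 * 0.9995003249 * 0.3037715115 = -0.219278


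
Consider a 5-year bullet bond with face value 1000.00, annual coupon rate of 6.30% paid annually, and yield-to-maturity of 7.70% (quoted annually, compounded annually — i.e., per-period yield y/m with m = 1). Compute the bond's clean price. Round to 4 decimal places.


Answer: Price = 943.6573

Derivation:
Coupon per period c = face * coupon_rate / m = 63.000000
Periods per year m = 1; per-period yield y/m = 0.077000
Number of cashflows N = 5
Cashflows (t years, CF_t, discount factor 1/(1+y/m)^(m*t), PV):
  t = 1.0000: CF_t = 63.000000, DF = 0.928505, PV = 58.495822
  t = 2.0000: CF_t = 63.000000, DF = 0.862122, PV = 54.313669
  t = 3.0000: CF_t = 63.000000, DF = 0.800484, PV = 50.430519
  t = 4.0000: CF_t = 63.000000, DF = 0.743254, PV = 46.824995
  t = 5.0000: CF_t = 1063.000000, DF = 0.690115, PV = 733.592273
Price P = sum_t PV_t = 943.657277


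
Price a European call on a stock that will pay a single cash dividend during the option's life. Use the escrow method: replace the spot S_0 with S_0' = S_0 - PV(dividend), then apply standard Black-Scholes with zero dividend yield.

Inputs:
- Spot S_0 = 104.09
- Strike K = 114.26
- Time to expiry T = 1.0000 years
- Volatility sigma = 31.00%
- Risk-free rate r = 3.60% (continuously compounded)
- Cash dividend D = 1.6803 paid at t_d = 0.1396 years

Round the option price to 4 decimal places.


PV(D) = D * exp(-r * t_d) = 1.6803 * 0.99498701 = 1.67187667
S_0' = S_0 - PV(D) = 104.0900 - 1.67187667 = 102.41812333
d1 = (ln(S_0'/K) + (r + sigma^2/2)*T) / (sigma*sqrt(T)) = -0.08181571
d2 = d1 - sigma*sqrt(T) = -0.39181571
exp(-rT) = 0.96464029
N(d1) = 0.46739663; N(d2) = 0.34759719
C = S_0' * N(d1) - K * exp(-rT) * N(d2) = 102.41812333 * 0.46739663 - 114.2600 * 0.96464029 * 0.34759719 = 9.5578

Answer: Price = 9.5578


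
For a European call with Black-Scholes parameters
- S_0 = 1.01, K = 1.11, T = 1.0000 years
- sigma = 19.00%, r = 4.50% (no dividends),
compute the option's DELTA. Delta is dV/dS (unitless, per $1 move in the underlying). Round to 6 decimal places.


Answer: Delta = 0.434452

Derivation:
d1 = -0.1650509709; d2 = -0.3550509709
phi(d1) = 0.3935451632; exp(-qT) = 1.0000000000; exp(-rT) = 0.9559974818
N(d1) = 0.4344519316
Delta = exp(-qT) * N(d1) = 1.0000000000 * 0.4344519316 = 0.434452


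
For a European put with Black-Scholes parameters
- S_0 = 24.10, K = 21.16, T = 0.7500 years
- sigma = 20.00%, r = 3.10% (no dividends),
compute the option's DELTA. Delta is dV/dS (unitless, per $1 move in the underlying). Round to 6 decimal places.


Answer: Delta = -0.165534

Derivation:
d1 = 0.9719647528; d2 = 0.7987596721
phi(d1) = 0.2487526441; exp(-qT) = 1.0000000000; exp(-rT) = 0.9770181987
N(-d1) = 0.1655340420
Delta = -exp(-qT) * N(-d1) = -1.0000000000 * 0.1655340420 = -0.165534


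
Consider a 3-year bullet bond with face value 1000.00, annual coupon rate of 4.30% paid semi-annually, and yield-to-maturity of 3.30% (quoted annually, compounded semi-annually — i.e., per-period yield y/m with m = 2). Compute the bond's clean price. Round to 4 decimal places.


Answer: Price = 1028.3410

Derivation:
Coupon per period c = face * coupon_rate / m = 21.500000
Periods per year m = 2; per-period yield y/m = 0.016500
Number of cashflows N = 6
Cashflows (t years, CF_t, discount factor 1/(1+y/m)^(m*t), PV):
  t = 0.5000: CF_t = 21.500000, DF = 0.983768, PV = 21.151008
  t = 1.0000: CF_t = 21.500000, DF = 0.967799, PV = 20.807682
  t = 1.5000: CF_t = 21.500000, DF = 0.952090, PV = 20.469928
  t = 2.0000: CF_t = 21.500000, DF = 0.936635, PV = 20.137656
  t = 2.5000: CF_t = 21.500000, DF = 0.921432, PV = 19.810779
  t = 3.0000: CF_t = 1021.500000, DF = 0.906475, PV = 925.963938
Price P = sum_t PV_t = 1028.340991


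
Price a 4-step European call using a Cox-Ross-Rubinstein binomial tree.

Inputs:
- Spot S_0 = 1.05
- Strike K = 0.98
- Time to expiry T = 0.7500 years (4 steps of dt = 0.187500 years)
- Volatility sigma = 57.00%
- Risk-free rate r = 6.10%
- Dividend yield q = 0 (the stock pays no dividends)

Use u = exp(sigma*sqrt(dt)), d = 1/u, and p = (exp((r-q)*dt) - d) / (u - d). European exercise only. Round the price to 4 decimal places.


Answer: Price = V(0,0) = 0.2544

Derivation:
dt = T/N = 0.187500
u = exp(sigma*sqrt(dt)) = 1.279945; d = 1/u = 0.781283
p = (exp((r-q)*dt) - d) / (u - d) = 0.461675
Discount per step: exp(-r*dt) = 0.988628
Stock lattice S(k, i) with i counting down-moves:
  k=0: S(0,0) = 1.0500
  k=1: S(1,0) = 1.3439; S(1,1) = 0.8203
  k=2: S(2,0) = 1.7202; S(2,1) = 1.0500; S(2,2) = 0.6409
  k=3: S(3,0) = 2.2017; S(3,1) = 1.3439; S(3,2) = 0.8203; S(3,3) = 0.5007
  k=4: S(4,0) = 2.8181; S(4,1) = 1.7202; S(4,2) = 1.0500; S(4,3) = 0.6409; S(4,4) = 0.3912
Terminal payoffs V(N, i) = max(S_T - K, 0):
  V(4,0) = 1.838089; V(4,1) = 0.740173; V(4,2) = 0.070000; V(4,3) = 0.000000; V(4,4) = 0.000000
Backward induction: V(k, i) = exp(-r*dt) * [p * V(k+1, i) + (1-p) * V(k+1, i+1)].
  V(3,0) = exp(-r*dt) * [p*1.838089 + (1-p)*0.740173] = 1.232872
  V(3,1) = exp(-r*dt) * [p*0.740173 + (1-p)*0.070000] = 0.375087
  V(3,2) = exp(-r*dt) * [p*0.070000 + (1-p)*0.000000] = 0.031950
  V(3,3) = exp(-r*dt) * [p*0.000000 + (1-p)*0.000000] = 0.000000
  V(2,0) = exp(-r*dt) * [p*1.232872 + (1-p)*0.375087] = 0.762336
  V(2,1) = exp(-r*dt) * [p*0.375087 + (1-p)*0.031950] = 0.188203
  V(2,2) = exp(-r*dt) * [p*0.031950 + (1-p)*0.000000] = 0.014583
  V(1,0) = exp(-r*dt) * [p*0.762336 + (1-p)*0.188203] = 0.448111
  V(1,1) = exp(-r*dt) * [p*0.188203 + (1-p)*0.014583] = 0.093661
  V(0,0) = exp(-r*dt) * [p*0.448111 + (1-p)*0.093661] = 0.254376


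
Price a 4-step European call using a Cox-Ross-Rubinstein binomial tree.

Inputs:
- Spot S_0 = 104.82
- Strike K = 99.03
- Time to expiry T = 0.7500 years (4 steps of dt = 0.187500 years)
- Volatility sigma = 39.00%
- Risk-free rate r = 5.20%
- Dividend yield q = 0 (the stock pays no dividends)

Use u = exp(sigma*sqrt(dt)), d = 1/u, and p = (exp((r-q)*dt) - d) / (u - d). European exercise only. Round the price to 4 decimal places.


dt = T/N = 0.187500
u = exp(sigma*sqrt(dt)) = 1.183972; d = 1/u = 0.844615
p = (exp((r-q)*dt) - d) / (u - d) = 0.486753
Discount per step: exp(-r*dt) = 0.990297
Stock lattice S(k, i) with i counting down-moves:
  k=0: S(0,0) = 104.8200
  k=1: S(1,0) = 124.1040; S(1,1) = 88.5325
  k=2: S(2,0) = 146.9356; S(2,1) = 104.8200; S(2,2) = 74.7758
  k=3: S(3,0) = 173.9677; S(3,1) = 124.1040; S(3,2) = 88.5325; S(3,3) = 63.1568
  k=4: S(4,0) = 205.9729; S(4,1) = 146.9356; S(4,2) = 104.8200; S(4,3) = 74.7758; S(4,4) = 53.3431
Terminal payoffs V(N, i) = max(S_T - K, 0):
  V(4,0) = 106.942859; V(4,1) = 47.905615; V(4,2) = 5.790000; V(4,3) = 0.000000; V(4,4) = 0.000000
Backward induction: V(k, i) = exp(-r*dt) * [p * V(k+1, i) + (1-p) * V(k+1, i+1)].
  V(3,0) = exp(-r*dt) * [p*106.942859 + (1-p)*47.905615] = 75.898517
  V(3,1) = exp(-r*dt) * [p*47.905615 + (1-p)*5.790000] = 26.034804
  V(3,2) = exp(-r*dt) * [p*5.790000 + (1-p)*0.000000] = 2.790953
  V(3,3) = exp(-r*dt) * [p*0.000000 + (1-p)*0.000000] = 0.000000
  V(2,0) = exp(-r*dt) * [p*75.898517 + (1-p)*26.034804] = 49.817994
  V(2,1) = exp(-r*dt) * [p*26.034804 + (1-p)*2.790953] = 13.968102
  V(2,2) = exp(-r*dt) * [p*2.790953 + (1-p)*0.000000] = 1.345322
  V(1,0) = exp(-r*dt) * [p*49.817994 + (1-p)*13.968102] = 31.113292
  V(1,1) = exp(-r*dt) * [p*13.968102 + (1-p)*1.345322] = 7.416825
  V(0,0) = exp(-r*dt) * [p*31.113292 + (1-p)*7.416825] = 18.767266

Answer: Price = V(0,0) = 18.7673


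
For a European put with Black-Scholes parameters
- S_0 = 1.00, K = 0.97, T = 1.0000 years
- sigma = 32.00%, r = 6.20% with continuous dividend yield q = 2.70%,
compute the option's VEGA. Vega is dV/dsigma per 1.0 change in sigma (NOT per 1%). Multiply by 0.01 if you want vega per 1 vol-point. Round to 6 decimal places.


d1 = 0.3645600234; d2 = 0.0445600234
phi(d1) = 0.3732934130; exp(-qT) = 0.9733612415; exp(-rT) = 0.9398828868
Vega = S * exp(-qT) * phi(d1) * sqrt(T) = 1.0000 * 0.9733612415 * 0.3732934130 * 1.0000000000 = 0.363349

Answer: Vega = 0.363349


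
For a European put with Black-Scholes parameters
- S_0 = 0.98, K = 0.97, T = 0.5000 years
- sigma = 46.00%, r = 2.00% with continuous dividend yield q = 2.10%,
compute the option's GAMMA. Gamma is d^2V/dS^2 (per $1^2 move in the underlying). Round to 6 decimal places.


Answer: Gamma = 1.215692

Derivation:
d1 = 0.1926297224; d2 = -0.1326393969
phi(d1) = 0.3916089012; exp(-qT) = 0.9895549326; exp(-rT) = 0.9900498337
Gamma = exp(-qT) * phi(d1) / (S * sigma * sqrt(T)) = 0.9895549326 * 0.3916089012 / (0.9800 * 0.4600 * 0.7071067812) = 1.215692


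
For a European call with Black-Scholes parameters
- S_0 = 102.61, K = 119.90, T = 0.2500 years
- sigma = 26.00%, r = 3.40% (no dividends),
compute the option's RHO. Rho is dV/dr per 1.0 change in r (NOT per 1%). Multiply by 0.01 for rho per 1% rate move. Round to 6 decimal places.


Answer: Rho = 3.434573

Derivation:
d1 = -1.0674820628; d2 = -1.1974820628
phi(d1) = 0.2256663923; exp(-qT) = 1.0000000000; exp(-rT) = 0.9915360229
N(d2) = 0.1155593574
Rho = K*T*exp(-rT)*N(d2) = 119.9000 * 0.2500 * 0.9915360229 * 0.1155593574 = 3.434573


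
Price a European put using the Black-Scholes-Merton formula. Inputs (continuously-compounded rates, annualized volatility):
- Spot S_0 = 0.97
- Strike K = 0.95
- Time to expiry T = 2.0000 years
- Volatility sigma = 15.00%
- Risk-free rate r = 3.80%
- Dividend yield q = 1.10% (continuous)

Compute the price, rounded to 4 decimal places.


Answer: Price = 0.0478

Derivation:
d1 = (ln(S/K) + (r - q + 0.5*sigma^2) * T) / (sigma * sqrt(T)) = 0.45883729
d2 = d1 - sigma * sqrt(T) = 0.24670525
exp(-rT) = 0.92681621; exp(-qT) = 0.97824024
P = K * exp(-rT) * N(-d2) - S_0 * exp(-qT) * N(-d1)
N(-d1) = 0.32317551; N(-d2) = 0.40256817
P = 0.9500 * 0.92681621 * 0.40256817 - 0.9700 * 0.97824024 * 0.32317551 = 0.0478


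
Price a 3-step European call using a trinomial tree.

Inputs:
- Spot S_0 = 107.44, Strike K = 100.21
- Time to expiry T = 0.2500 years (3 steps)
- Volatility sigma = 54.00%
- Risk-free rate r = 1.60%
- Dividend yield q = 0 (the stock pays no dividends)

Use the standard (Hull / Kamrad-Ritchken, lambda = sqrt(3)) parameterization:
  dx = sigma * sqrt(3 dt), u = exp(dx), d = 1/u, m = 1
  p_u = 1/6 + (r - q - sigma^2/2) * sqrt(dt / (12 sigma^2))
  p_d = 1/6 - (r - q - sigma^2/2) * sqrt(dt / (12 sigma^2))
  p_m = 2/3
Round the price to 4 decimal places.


Answer: Price = V(0,0) = 15.3499

Derivation:
dt = T/N = 0.083333; dx = sigma*sqrt(3*dt) = 0.270000
u = exp(dx) = 1.309964; d = 1/u = 0.763379
p_u = 0.146636, p_m = 0.666667, p_d = 0.186698
Discount per step: exp(-r*dt) = 0.998668
Stock lattice S(k, j) with j the centered position index:
  k=0: S(0,+0) = 107.4400
  k=1: S(1,-1) = 82.0175; S(1,+0) = 107.4400; S(1,+1) = 140.7426
  k=2: S(2,-2) = 62.6105; S(2,-1) = 82.0175; S(2,+0) = 107.4400; S(2,+1) = 140.7426; S(2,+2) = 184.3678
  k=3: S(3,-3) = 47.7956; S(3,-2) = 62.6105; S(3,-1) = 82.0175; S(3,+0) = 107.4400; S(3,+1) = 140.7426; S(3,+2) = 184.3678; S(3,+3) = 241.5152
Terminal payoffs V(N, j) = max(S_T - K, 0):
  V(3,-3) = 0.000000; V(3,-2) = 0.000000; V(3,-1) = 0.000000; V(3,+0) = 7.230000; V(3,+1) = 40.532581; V(3,+2) = 84.157777; V(3,+3) = 141.305234
Backward induction: V(k, j) = exp(-r*dt) * [p_u * V(k+1, j+1) + p_m * V(k+1, j) + p_d * V(k+1, j-1)]
  V(2,-2) = exp(-r*dt) * [p_u*0.000000 + p_m*0.000000 + p_d*0.000000] = 0.000000
  V(2,-1) = exp(-r*dt) * [p_u*7.230000 + p_m*0.000000 + p_d*0.000000] = 1.058764
  V(2,+0) = exp(-r*dt) * [p_u*40.532581 + p_m*7.230000 + p_d*0.000000] = 10.749186
  V(2,+1) = exp(-r*dt) * [p_u*84.157777 + p_m*40.532581 + p_d*7.230000] = 40.657840
  V(2,+2) = exp(-r*dt) * [p_u*141.305234 + p_m*84.157777 + p_d*40.532581] = 84.280475
  V(1,-1) = exp(-r*dt) * [p_u*10.749186 + p_m*1.058764 + p_d*0.000000] = 2.279018
  V(1,+0) = exp(-r*dt) * [p_u*40.657840 + p_m*10.749186 + p_d*1.058764] = 13.307932
  V(1,+1) = exp(-r*dt) * [p_u*84.280475 + p_m*40.657840 + p_d*10.749186] = 41.415351
  V(0,+0) = exp(-r*dt) * [p_u*41.415351 + p_m*13.307932 + p_d*2.279018] = 15.349934


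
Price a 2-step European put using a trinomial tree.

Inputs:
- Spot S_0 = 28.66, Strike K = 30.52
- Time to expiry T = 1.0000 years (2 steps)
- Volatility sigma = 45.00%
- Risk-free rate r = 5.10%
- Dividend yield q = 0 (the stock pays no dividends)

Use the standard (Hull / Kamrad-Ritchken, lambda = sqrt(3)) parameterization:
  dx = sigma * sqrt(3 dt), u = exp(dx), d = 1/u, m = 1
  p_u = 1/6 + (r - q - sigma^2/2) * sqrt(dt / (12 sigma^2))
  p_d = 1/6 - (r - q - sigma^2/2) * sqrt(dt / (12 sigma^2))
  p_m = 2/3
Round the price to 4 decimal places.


Answer: Price = V(0,0) = 4.9599

Derivation:
dt = T/N = 0.500000; dx = sigma*sqrt(3*dt) = 0.551135
u = exp(dx) = 1.735222; d = 1/u = 0.576295
p_u = 0.143873, p_m = 0.666667, p_d = 0.189461
Discount per step: exp(-r*dt) = 0.974822
Stock lattice S(k, j) with j the centered position index:
  k=0: S(0,+0) = 28.6600
  k=1: S(1,-1) = 16.5166; S(1,+0) = 28.6600; S(1,+1) = 49.7315
  k=2: S(2,-2) = 9.5185; S(2,-1) = 16.5166; S(2,+0) = 28.6600; S(2,+1) = 49.7315; S(2,+2) = 86.2951
Terminal payoffs V(N, j) = max(K - S_T, 0):
  V(2,-2) = 21.001550; V(2,-1) = 14.003379; V(2,+0) = 1.860000; V(2,+1) = 0.000000; V(2,+2) = 0.000000
Backward induction: V(k, j) = exp(-r*dt) * [p_u * V(k+1, j+1) + p_m * V(k+1, j) + p_d * V(k+1, j-1)]
  V(1,-1) = exp(-r*dt) * [p_u*1.860000 + p_m*14.003379 + p_d*21.001550] = 13.240188
  V(1,+0) = exp(-r*dt) * [p_u*0.000000 + p_m*1.860000 + p_d*14.003379] = 3.795069
  V(1,+1) = exp(-r*dt) * [p_u*0.000000 + p_m*0.000000 + p_d*1.860000] = 0.343524
  V(0,+0) = exp(-r*dt) * [p_u*0.343524 + p_m*3.795069 + p_d*13.240188] = 4.959860


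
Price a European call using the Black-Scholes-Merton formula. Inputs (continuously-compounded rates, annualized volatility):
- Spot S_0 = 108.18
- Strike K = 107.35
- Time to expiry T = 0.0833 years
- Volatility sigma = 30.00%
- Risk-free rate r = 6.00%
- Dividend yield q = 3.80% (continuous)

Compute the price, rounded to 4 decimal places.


d1 = (ln(S/K) + (r - q + 0.5*sigma^2) * T) / (sigma * sqrt(T)) = 0.15341051
d2 = d1 - sigma * sqrt(T) = 0.06682529
exp(-rT) = 0.99501447; exp(-qT) = 0.99683960
C = S_0 * exp(-qT) * N(d1) - K * exp(-rT) * N(d2)
N(d1) = 0.56096272; N(d2) = 0.52663960
C = 108.1800 * 0.99683960 * 0.56096272 - 107.3500 * 0.99501447 * 0.52663960 = 4.2403

Answer: Price = 4.2403


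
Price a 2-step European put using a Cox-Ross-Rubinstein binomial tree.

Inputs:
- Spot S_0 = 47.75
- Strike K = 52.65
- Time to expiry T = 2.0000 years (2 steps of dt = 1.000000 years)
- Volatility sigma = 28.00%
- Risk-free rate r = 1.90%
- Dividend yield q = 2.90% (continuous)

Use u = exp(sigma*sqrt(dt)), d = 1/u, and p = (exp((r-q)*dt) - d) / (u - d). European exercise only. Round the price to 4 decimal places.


Answer: Price = V(0,0) = 10.7069

Derivation:
dt = T/N = 1.000000
u = exp(sigma*sqrt(dt)) = 1.323130; d = 1/u = 0.755784
p = (exp((r-q)*dt) - d) / (u - d) = 0.412916
Discount per step: exp(-r*dt) = 0.981179
Stock lattice S(k, i) with i counting down-moves:
  k=0: S(0,0) = 47.7500
  k=1: S(1,0) = 63.1794; S(1,1) = 36.0887
  k=2: S(2,0) = 83.5946; S(2,1) = 47.7500; S(2,2) = 27.2752
Terminal payoffs V(N, i) = max(K - S_T, 0):
  V(2,0) = 0.000000; V(2,1) = 4.900000; V(2,2) = 25.374767
Backward induction: V(k, i) = exp(-r*dt) * [p * V(k+1, i) + (1-p) * V(k+1, i+1)].
  V(1,0) = exp(-r*dt) * [p*0.000000 + (1-p)*4.900000] = 2.822572
  V(1,1) = exp(-r*dt) * [p*4.900000 + (1-p)*25.374767] = 16.601962
  V(0,0) = exp(-r*dt) * [p*2.822572 + (1-p)*16.601962] = 10.706860


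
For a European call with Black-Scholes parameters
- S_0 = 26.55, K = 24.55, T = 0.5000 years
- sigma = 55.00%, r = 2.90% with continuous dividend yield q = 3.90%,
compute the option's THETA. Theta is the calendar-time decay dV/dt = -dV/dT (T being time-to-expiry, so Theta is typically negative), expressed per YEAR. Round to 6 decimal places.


Answer: Theta = -3.444114

Derivation:
d1 = 0.3829764726; d2 = -0.0059322570
phi(d1) = 0.3707326773; exp(-qT) = 0.9806888952; exp(-rT) = 0.9856046187
Theta = -S*exp(-qT)*phi(d1)*sigma/(2*sqrt(T)) - r*K*exp(-rT)*N(d2) + q*S*exp(-qT)*N(d1)
N(d1) = 0.6491313956; N(d2) = 0.4976333857; sqrt(T) = 0.7071067812
Term 1 = -26.5500 * 0.9806888952 * 0.3707326773 * 0.5500 / (2 * 0.7071067812) = -3.7540870789
Term 2 = -0.0290 * 24.5500 * 0.9856046187 * 0.4976333857 = -0.3491899480
Term 3 = 0.0390 * 26.5500 * 0.9806888952 * 0.6491313956 = 0.6591632777
Theta = -3.7540870789 + (-0.3491899480) + (0.6591632777) = -3.444114


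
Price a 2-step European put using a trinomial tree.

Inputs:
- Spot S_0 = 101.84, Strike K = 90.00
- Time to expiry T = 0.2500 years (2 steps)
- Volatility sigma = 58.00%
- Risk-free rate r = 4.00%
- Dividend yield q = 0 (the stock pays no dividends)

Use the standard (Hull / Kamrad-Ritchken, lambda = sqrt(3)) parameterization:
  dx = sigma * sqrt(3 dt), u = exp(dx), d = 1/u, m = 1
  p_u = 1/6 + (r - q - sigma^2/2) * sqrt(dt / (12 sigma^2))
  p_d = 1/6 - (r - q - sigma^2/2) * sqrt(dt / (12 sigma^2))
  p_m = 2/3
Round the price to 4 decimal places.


Answer: Price = V(0,0) = 6.0636

Derivation:
dt = T/N = 0.125000; dx = sigma*sqrt(3*dt) = 0.355176
u = exp(dx) = 1.426432; d = 1/u = 0.701050
p_u = 0.144107, p_m = 0.666667, p_d = 0.189226
Discount per step: exp(-r*dt) = 0.995012
Stock lattice S(k, j) with j the centered position index:
  k=0: S(0,+0) = 101.8400
  k=1: S(1,-1) = 71.3949; S(1,+0) = 101.8400; S(1,+1) = 145.2678
  k=2: S(2,-2) = 50.0514; S(2,-1) = 71.3949; S(2,+0) = 101.8400; S(2,+1) = 145.2678; S(2,+2) = 207.2146
Terminal payoffs V(N, j) = max(K - S_T, 0):
  V(2,-2) = 39.948577; V(2,-1) = 18.605064; V(2,+0) = 0.000000; V(2,+1) = 0.000000; V(2,+2) = 0.000000
Backward induction: V(k, j) = exp(-r*dt) * [p_u * V(k+1, j+1) + p_m * V(k+1, j) + p_d * V(k+1, j-1)]
  V(1,-1) = exp(-r*dt) * [p_u*0.000000 + p_m*18.605064 + p_d*39.948577] = 19.863117
  V(1,+0) = exp(-r*dt) * [p_u*0.000000 + p_m*0.000000 + p_d*18.605064] = 3.503001
  V(1,+1) = exp(-r*dt) * [p_u*0.000000 + p_m*0.000000 + p_d*0.000000] = 0.000000
  V(0,+0) = exp(-r*dt) * [p_u*0.000000 + p_m*3.503001 + p_d*19.863117] = 6.063557
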